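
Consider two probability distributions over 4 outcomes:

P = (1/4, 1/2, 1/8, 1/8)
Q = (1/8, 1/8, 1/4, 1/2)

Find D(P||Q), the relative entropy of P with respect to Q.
D(P||Q) = Σ P(i) log₂(P(i)/Q(i))
  i=0: (1/4) × log₂((1/4)/(1/8)) = (1/4) × log₂(2) = 0.2500
  i=1: (1/2) × log₂((1/2)/(1/8)) = (1/2) × log₂(4) = 1.0000
  i=2: (1/8) × log₂((1/8)/(1/4)) = (1/8) × log₂(1/2) = -0.1250
  i=3: (1/8) × log₂((1/8)/(1/2)) = (1/8) × log₂(1/4) = -0.2500
D(P||Q) = 0.2500 + 1.0000 - 0.1250 - 0.2500
  = 0.8750 bits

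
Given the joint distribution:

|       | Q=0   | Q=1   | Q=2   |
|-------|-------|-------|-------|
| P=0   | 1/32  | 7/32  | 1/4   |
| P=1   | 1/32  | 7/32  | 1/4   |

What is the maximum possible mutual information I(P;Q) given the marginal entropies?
The upper bound on mutual information is I(P;Q) ≤ min(H(P), H(Q)).

Marginal P(P) (row sums):
  P(P=0) = 1/32 + 7/32 + 1/4 = 1/2
  P(P=1) = 1/32 + 7/32 + 1/4 = 1/2
Marginal P(Q) (column sums):
  P(Q=0) = 1/32 + 1/32 = 1/16
  P(Q=1) = 7/32 + 7/32 = 7/16
  P(Q=2) = 1/4 + 1/4 = 1/2

H(P) = -[(1/2)·log₂(1/2) + (1/2)·log₂(1/2)]
  = 0.5000 + 0.5000
  = 1.0000 bits
H(Q) = -[(1/16)·log₂(1/16) + (7/16)·log₂(7/16) + (1/2)·log₂(1/2)]
  = 0.2500 + 0.5218 + 0.5000
  = 1.2718 bits

Maximum possible I(P;Q) = min(1.0000, 1.2718) = 1.0000 bits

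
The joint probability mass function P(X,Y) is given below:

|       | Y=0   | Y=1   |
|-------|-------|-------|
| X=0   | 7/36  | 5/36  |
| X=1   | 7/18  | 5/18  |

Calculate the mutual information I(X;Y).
Marginal P(X) (row sums):
  P(X=0) = 7/36 + 5/36 = 1/3
  P(X=1) = 7/18 + 5/18 = 2/3
Marginal P(Y) (column sums):
  P(Y=0) = 7/36 + 7/18 = 7/12
  P(Y=1) = 5/36 + 5/18 = 5/12

H(X) = -[(1/3)·log₂(1/3) + (2/3)·log₂(2/3)]
  = 0.5283 + 0.3900
  = 0.9183 bits
H(Y) = -[(7/12)·log₂(7/12) + (5/12)·log₂(5/12)]
  = 0.4536 + 0.5263
  = 0.9799 bits
H(X,Y) = -[(7/36)·log₂(7/36) + (5/36)·log₂(5/36) + (7/18)·log₂(7/18) + (5/18)·log₂(5/18)]
  = 0.4594 + 0.3956 + 0.5299 + 0.5133
  = 1.8982 bits

I(X;Y) = H(X) + H(Y) - H(X,Y)
  = 0.9183 + 0.9799 - 1.8982
  = 0.0000 bits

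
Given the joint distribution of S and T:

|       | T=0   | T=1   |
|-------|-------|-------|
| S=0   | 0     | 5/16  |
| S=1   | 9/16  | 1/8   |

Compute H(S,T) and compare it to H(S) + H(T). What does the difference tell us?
Marginal P(S) (row sums):
  P(S=0) = 0 + 5/16 = 5/16
  P(S=1) = 9/16 + 1/8 = 11/16
Marginal P(T) (column sums):
  P(T=0) = 0 + 9/16 = 9/16
  P(T=1) = 5/16 + 1/8 = 7/16

H(S,T) = -[(5/16)·log₂(5/16) + (9/16)·log₂(9/16) + (1/8)·log₂(1/8)]
  = 0.5244 + 0.4669 + 0.3750
  = 1.3663 bits
H(S) = -[(5/16)·log₂(5/16) + (11/16)·log₂(11/16)]
  = 0.5244 + 0.3716
  = 0.8960 bits
H(T) = -[(9/16)·log₂(9/16) + (7/16)·log₂(7/16)]
  = 0.4669 + 0.5218
  = 0.9887 bits

H(S) + H(T) = 0.8960 + 0.9887 = 1.8847 bits
Difference: H(S) + H(T) - H(S,T) = 1.8847 - 1.3663 = 0.5184 bits = I(S;T)

The difference is the mutual information; it is positive here, so S and T are dependent (knowing one reduces uncertainty about the other by 0.5184 bits).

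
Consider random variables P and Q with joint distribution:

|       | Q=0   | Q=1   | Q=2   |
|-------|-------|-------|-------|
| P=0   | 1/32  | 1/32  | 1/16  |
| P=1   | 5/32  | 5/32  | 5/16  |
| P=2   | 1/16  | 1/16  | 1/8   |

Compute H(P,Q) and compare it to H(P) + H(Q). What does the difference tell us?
Marginal P(P) (row sums):
  P(P=0) = 1/32 + 1/32 + 1/16 = 1/8
  P(P=1) = 5/32 + 5/32 + 5/16 = 5/8
  P(P=2) = 1/16 + 1/16 + 1/8 = 1/4
Marginal P(Q) (column sums):
  P(Q=0) = 1/32 + 5/32 + 1/16 = 1/4
  P(Q=1) = 1/32 + 5/32 + 1/16 = 1/4
  P(Q=2) = 1/16 + 5/16 + 1/8 = 1/2

H(P,Q) = -[(1/32)·log₂(1/32) + (1/32)·log₂(1/32) + (1/16)·log₂(1/16) + (5/32)·log₂(5/32) + (5/32)·log₂(5/32) + (5/16)·log₂(5/16) + (1/16)·log₂(1/16) + (1/16)·log₂(1/16) + (1/8)·log₂(1/8)]
  = 0.1563 + 0.1563 + 0.2500 + 0.4184 + 0.4184 + 0.5244 + 0.2500 + 0.2500 + 0.3750
  = 2.7988 bits
H(P) = -[(1/8)·log₂(1/8) + (5/8)·log₂(5/8) + (1/4)·log₂(1/4)]
  = 0.3750 + 0.4238 + 0.5000
  = 1.2988 bits
H(Q) = -[(1/4)·log₂(1/4) + (1/4)·log₂(1/4) + (1/2)·log₂(1/2)]
  = 0.5000 + 0.5000 + 0.5000
  = 1.5000 bits

H(P) + H(Q) = 1.2988 + 1.5000 = 2.7988 bits
Difference: H(P) + H(Q) - H(P,Q) = 2.7988 - 2.7988 = 0.0000 bits = I(P;Q)

The difference is the mutual information; it is 0 here, so P and Q are independent (the joint entropy equals the sum of the marginal entropies).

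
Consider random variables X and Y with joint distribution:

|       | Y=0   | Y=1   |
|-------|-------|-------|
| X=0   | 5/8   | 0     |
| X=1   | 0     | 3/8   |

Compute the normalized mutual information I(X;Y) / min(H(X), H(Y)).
Marginal P(X) (row sums):
  P(X=0) = 5/8 + 0 = 5/8
  P(X=1) = 0 + 3/8 = 3/8
Marginal P(Y) (column sums):
  P(Y=0) = 5/8 + 0 = 5/8
  P(Y=1) = 0 + 3/8 = 3/8

H(X) = -[(5/8)·log₂(5/8) + (3/8)·log₂(3/8)]
  = 0.4238 + 0.5306
  = 0.9544 bits
H(Y) = -[(5/8)·log₂(5/8) + (3/8)·log₂(3/8)]
  = 0.4238 + 0.5306
  = 0.9544 bits
H(X,Y) = -[(5/8)·log₂(5/8) + (3/8)·log₂(3/8)]
  = 0.4238 + 0.5306
  = 0.9544 bits

I(X;Y) = H(X) + H(Y) - H(X,Y)
  = 0.9544 + 0.9544 - 0.9544
  = 0.9544 bits

min(H(X), H(Y)) = min(0.9544, 0.9544) = 0.9544 bits
Normalized MI = 0.9544 / 0.9544 = 1.0000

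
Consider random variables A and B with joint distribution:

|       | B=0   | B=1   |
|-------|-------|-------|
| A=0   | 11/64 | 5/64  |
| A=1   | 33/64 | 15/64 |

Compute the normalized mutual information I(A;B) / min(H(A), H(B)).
Marginal P(A) (row sums):
  P(A=0) = 11/64 + 5/64 = 1/4
  P(A=1) = 33/64 + 15/64 = 3/4
Marginal P(B) (column sums):
  P(B=0) = 11/64 + 33/64 = 11/16
  P(B=1) = 5/64 + 15/64 = 5/16

H(A) = -[(1/4)·log₂(1/4) + (3/4)·log₂(3/4)]
  = 0.5000 + 0.3113
  = 0.8113 bits
H(B) = -[(11/16)·log₂(11/16) + (5/16)·log₂(5/16)]
  = 0.3716 + 0.5244
  = 0.8960 bits
H(A,B) = -[(11/64)·log₂(11/64) + (5/64)·log₂(5/64) + (33/64)·log₂(33/64) + (15/64)·log₂(15/64)]
  = 0.4367 + 0.2873 + 0.4927 + 0.4906
  = 1.7073 bits

I(A;B) = H(A) + H(B) - H(A,B)
  = 0.8113 + 0.8960 - 1.7073
  = 0.0000 bits

min(H(A), H(B)) = min(0.8113, 0.8960) = 0.8113 bits
Normalized MI = 0.0000 / 0.8113 = 0.0000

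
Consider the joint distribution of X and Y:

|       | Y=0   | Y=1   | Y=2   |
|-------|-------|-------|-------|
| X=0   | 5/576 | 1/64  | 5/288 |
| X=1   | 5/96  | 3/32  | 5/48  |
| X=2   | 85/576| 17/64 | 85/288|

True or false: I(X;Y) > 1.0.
Marginal P(X) (row sums):
  P(X=0) = 5/576 + 1/64 + 5/288 = 1/24
  P(X=1) = 5/96 + 3/32 + 5/48 = 1/4
  P(X=2) = 85/576 + 17/64 + 85/288 = 17/24
Marginal P(Y) (column sums):
  P(Y=0) = 5/576 + 5/96 + 85/576 = 5/24
  P(Y=1) = 1/64 + 3/32 + 17/64 = 3/8
  P(Y=2) = 5/288 + 5/48 + 85/288 = 5/12

H(X) = -[(1/24)·log₂(1/24) + (1/4)·log₂(1/4) + (17/24)·log₂(17/24)]
  = 0.1910 + 0.5000 + 0.3524
  = 1.0434 bits
H(Y) = -[(5/24)·log₂(5/24) + (3/8)·log₂(3/8) + (5/12)·log₂(5/12)]
  = 0.4715 + 0.5306 + 0.5263
  = 1.5284 bits
H(X,Y) = -[(5/576)·log₂(5/576) + (1/64)·log₂(1/64) + (5/288)·log₂(5/288) + (5/96)·log₂(5/96) + (3/32)·log₂(3/32) + (5/48)·log₂(5/48) + (85/576)·log₂(85/576) + (17/64)·log₂(17/64) + (85/288)·log₂(85/288)]
  = 0.0594 + 0.0938 + 0.1015 + 0.2220 + 0.3202 + 0.3399 + 0.4074 + 0.5080 + 0.5196
  = 2.5718 bits

I(X;Y) = H(X) + H(Y) - H(X,Y)
  = 1.0434 + 1.5284 - 2.5718
  = 0.0000 bits

False. I(X;Y) = 0.0000 bits, which is ≤ 1.0 bits.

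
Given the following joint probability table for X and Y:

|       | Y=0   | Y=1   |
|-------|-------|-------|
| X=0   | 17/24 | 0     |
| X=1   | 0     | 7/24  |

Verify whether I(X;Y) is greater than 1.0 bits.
Marginal P(X) (row sums):
  P(X=0) = 17/24 + 0 = 17/24
  P(X=1) = 0 + 7/24 = 7/24
Marginal P(Y) (column sums):
  P(Y=0) = 17/24 + 0 = 17/24
  P(Y=1) = 0 + 7/24 = 7/24

H(X) = -[(17/24)·log₂(17/24) + (7/24)·log₂(7/24)]
  = 0.3524 + 0.5185
  = 0.8709 bits
H(Y) = -[(17/24)·log₂(17/24) + (7/24)·log₂(7/24)]
  = 0.3524 + 0.5185
  = 0.8709 bits
H(X,Y) = -[(17/24)·log₂(17/24) + (7/24)·log₂(7/24)]
  = 0.3524 + 0.5185
  = 0.8709 bits

I(X;Y) = H(X) + H(Y) - H(X,Y)
  = 0.8709 + 0.8709 - 0.8709
  = 0.8709 bits

No. I(X;Y) = 0.8709 bits, which is ≤ 1.0 bits.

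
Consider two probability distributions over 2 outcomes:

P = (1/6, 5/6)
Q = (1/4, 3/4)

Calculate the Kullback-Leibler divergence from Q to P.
D(P||Q) = Σ P(i) log₂(P(i)/Q(i))
  i=0: (1/6) × log₂((1/6)/(1/4)) = (1/6) × log₂(2/3) = -0.0975
  i=1: (5/6) × log₂((5/6)/(3/4)) = (5/6) × log₂(10/9) = 0.1267
D(P||Q) = -0.0975 + 0.1267
  = 0.0292 bits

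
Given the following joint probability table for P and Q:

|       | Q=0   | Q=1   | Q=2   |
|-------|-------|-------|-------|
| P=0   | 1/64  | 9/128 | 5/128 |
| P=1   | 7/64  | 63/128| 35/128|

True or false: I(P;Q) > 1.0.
Marginal P(P) (row sums):
  P(P=0) = 1/64 + 9/128 + 5/128 = 1/8
  P(P=1) = 7/64 + 63/128 + 35/128 = 7/8
Marginal P(Q) (column sums):
  P(Q=0) = 1/64 + 7/64 = 1/8
  P(Q=1) = 9/128 + 63/128 = 9/16
  P(Q=2) = 5/128 + 35/128 = 5/16

H(P) = -[(1/8)·log₂(1/8) + (7/8)·log₂(7/8)]
  = 0.3750 + 0.1686
  = 0.5436 bits
H(Q) = -[(1/8)·log₂(1/8) + (9/16)·log₂(9/16) + (5/16)·log₂(5/16)]
  = 0.3750 + 0.4669 + 0.5244
  = 1.3663 bits
H(P,Q) = -[(1/64)·log₂(1/64) + (9/128)·log₂(9/128) + (5/128)·log₂(5/128) + (7/64)·log₂(7/64) + (63/128)·log₂(63/128) + (35/128)·log₂(35/128)]
  = 0.0938 + 0.2693 + 0.1827 + 0.3492 + 0.5034 + 0.5115
  = 1.9099 bits

I(P;Q) = H(P) + H(Q) - H(P,Q)
  = 0.5436 + 1.3663 - 1.9099
  = 0.0000 bits

False. I(P;Q) = 0.0000 bits, which is ≤ 1.0 bits.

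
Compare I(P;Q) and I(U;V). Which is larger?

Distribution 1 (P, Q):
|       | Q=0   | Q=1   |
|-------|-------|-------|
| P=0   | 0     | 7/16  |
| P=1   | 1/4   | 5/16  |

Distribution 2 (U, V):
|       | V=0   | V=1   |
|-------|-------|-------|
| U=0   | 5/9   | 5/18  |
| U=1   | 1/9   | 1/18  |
Distribution 1 (P, Q):
Marginal P(P) (row sums):
  P(P=0) = 0 + 7/16 = 7/16
  P(P=1) = 1/4 + 5/16 = 9/16
Marginal P(Q) (column sums):
  P(Q=0) = 0 + 1/4 = 1/4
  P(Q=1) = 7/16 + 5/16 = 3/4

H(P) = -[(7/16)·log₂(7/16) + (9/16)·log₂(9/16)]
  = 0.5218 + 0.4669
  = 0.9887 bits
H(Q) = -[(1/4)·log₂(1/4) + (3/4)·log₂(3/4)]
  = 0.5000 + 0.3113
  = 0.8113 bits
H(P,Q) = -[(7/16)·log₂(7/16) + (1/4)·log₂(1/4) + (5/16)·log₂(5/16)]
  = 0.5218 + 0.5000 + 0.5244
  = 1.5462 bits

I(P;Q) = H(P) + H(Q) - H(P,Q)
  = 0.9887 + 0.8113 - 1.5462
  = 0.2538 bits

Distribution 2 (U, V):
Marginal P(U) (row sums):
  P(U=0) = 5/9 + 5/18 = 5/6
  P(U=1) = 1/9 + 1/18 = 1/6
Marginal P(V) (column sums):
  P(V=0) = 5/9 + 1/9 = 2/3
  P(V=1) = 5/18 + 1/18 = 1/3

H(U) = -[(5/6)·log₂(5/6) + (1/6)·log₂(1/6)]
  = 0.2192 + 0.4308
  = 0.6500 bits
H(V) = -[(2/3)·log₂(2/3) + (1/3)·log₂(1/3)]
  = 0.3900 + 0.5283
  = 0.9183 bits
H(U,V) = -[(5/9)·log₂(5/9) + (5/18)·log₂(5/18) + (1/9)·log₂(1/9) + (1/18)·log₂(1/18)]
  = 0.4711 + 0.5133 + 0.3522 + 0.2317
  = 1.5683 bits

I(U;V) = H(U) + H(V) - H(U,V)
  = 0.6500 + 0.9183 - 1.5683
  = 0.0000 bits

I(P;Q) = 0.2538 bits > I(U;V) = 0.0000 bits, so (P, Q) has the higher mutual information (stronger dependence).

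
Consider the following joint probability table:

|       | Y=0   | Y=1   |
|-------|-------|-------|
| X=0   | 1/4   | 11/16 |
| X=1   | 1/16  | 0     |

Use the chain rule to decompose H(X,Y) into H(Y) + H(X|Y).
By the chain rule: H(X,Y) = H(Y) + H(X|Y)

Marginal P(Y) (column sums):
  P(Y=0) = 1/4 + 1/16 = 5/16
  P(Y=1) = 11/16 + 0 = 11/16
H(Y) = -[(5/16)·log₂(5/16) + (11/16)·log₂(11/16)]
  = 0.5244 + 0.3716
  = 0.8960 bits
H(X|Y) = -Σ P(X,Y)·log₂ P(X|Y), where P(X|Y) = P(X,Y) / P(Y)
  (cells with P(X,Y) = 0 contribute 0)
  (X=0,Y=0): P(X|Y) = (1/4)/(5/16) = 4/5;  -(1/4)·log₂(4/5) = 0.0805
  (X=0,Y=1): P(X|Y) = (11/16)/(11/16) = 1;  -(11/16)·log₂(1) = 0.0000
  (X=1,Y=0): P(X|Y) = (1/16)/(5/16) = 1/5;  -(1/16)·log₂(1/5) = 0.1451
H(X|Y) = 0.0805 + 0.0000 + 0.1451
  = 0.2256 bits

H(X,Y) = H(Y) + H(X|Y) = 0.8960 + 0.2256 = 1.1216 bits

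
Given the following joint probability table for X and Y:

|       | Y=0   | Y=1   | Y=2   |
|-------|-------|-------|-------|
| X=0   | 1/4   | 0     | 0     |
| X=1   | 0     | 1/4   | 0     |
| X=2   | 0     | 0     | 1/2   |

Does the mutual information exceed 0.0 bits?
Marginal P(X) (row sums):
  P(X=0) = 1/4 + 0 + 0 = 1/4
  P(X=1) = 0 + 1/4 + 0 = 1/4
  P(X=2) = 0 + 0 + 1/2 = 1/2
Marginal P(Y) (column sums):
  P(Y=0) = 1/4 + 0 + 0 = 1/4
  P(Y=1) = 0 + 1/4 + 0 = 1/4
  P(Y=2) = 0 + 0 + 1/2 = 1/2

H(X) = -[(1/4)·log₂(1/4) + (1/4)·log₂(1/4) + (1/2)·log₂(1/2)]
  = 0.5000 + 0.5000 + 0.5000
  = 1.5000 bits
H(Y) = -[(1/4)·log₂(1/4) + (1/4)·log₂(1/4) + (1/2)·log₂(1/2)]
  = 0.5000 + 0.5000 + 0.5000
  = 1.5000 bits
H(X,Y) = -[(1/4)·log₂(1/4) + (1/4)·log₂(1/4) + (1/2)·log₂(1/2)]
  = 0.5000 + 0.5000 + 0.5000
  = 1.5000 bits

I(X;Y) = H(X) + H(Y) - H(X,Y)
  = 1.5000 + 1.5000 - 1.5000
  = 1.5000 bits

Yes. I(X;Y) = 1.5000 bits, which is > 0.0 bits.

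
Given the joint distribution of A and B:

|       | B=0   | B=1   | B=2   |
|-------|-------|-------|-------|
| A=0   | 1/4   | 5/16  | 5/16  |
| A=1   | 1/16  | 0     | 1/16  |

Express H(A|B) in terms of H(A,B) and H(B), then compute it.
H(A|B) = H(A,B) - H(B)

Marginal P(B) (column sums):
  P(B=0) = 1/4 + 1/16 = 5/16
  P(B=1) = 5/16 + 0 = 5/16
  P(B=2) = 5/16 + 1/16 = 3/8

H(A,B) = -[(1/4)·log₂(1/4) + (5/16)·log₂(5/16) + (5/16)·log₂(5/16) + (1/16)·log₂(1/16) + (1/16)·log₂(1/16)]
  = 0.5000 + 0.5244 + 0.5244 + 0.2500 + 0.2500
  = 2.0488 bits
H(B) = -[(5/16)·log₂(5/16) + (5/16)·log₂(5/16) + (3/8)·log₂(3/8)]
  = 0.5244 + 0.5244 + 0.5306
  = 1.5794 bits

H(A|B) = 2.0488 - 1.5794 = 0.4694 bits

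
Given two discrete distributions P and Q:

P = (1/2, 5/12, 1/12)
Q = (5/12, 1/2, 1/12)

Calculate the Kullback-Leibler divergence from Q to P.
D(P||Q) = Σ P(i) log₂(P(i)/Q(i))
  i=0: (1/2) × log₂((1/2)/(5/12)) = (1/2) × log₂(6/5) = 0.1315
  i=1: (5/12) × log₂((5/12)/(1/2)) = (5/12) × log₂(5/6) = -0.1096
  i=2: (1/12) × log₂((1/12)/(1/12)) = (1/12) × log₂(1) = 0.0000
D(P||Q) = 0.1315 - 0.1096 + 0.0000
  = 0.0219 bits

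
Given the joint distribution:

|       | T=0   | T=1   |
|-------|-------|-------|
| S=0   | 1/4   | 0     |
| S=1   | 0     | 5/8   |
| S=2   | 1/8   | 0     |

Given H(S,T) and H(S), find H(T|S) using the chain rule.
From the chain rule: H(S,T) = H(S) + H(T|S)
Therefore: H(T|S) = H(S,T) - H(S)

H(S,T) = -[(1/4)·log₂(1/4) + (5/8)·log₂(5/8) + (1/8)·log₂(1/8)]
  = 0.5000 + 0.4238 + 0.3750
  = 1.2988 bits
Marginal P(S) (row sums):
  P(S=0) = 1/4 + 0 = 1/4
  P(S=1) = 0 + 5/8 = 5/8
  P(S=2) = 1/8 + 0 = 1/8
H(S) = -[(1/4)·log₂(1/4) + (5/8)·log₂(5/8) + (1/8)·log₂(1/8)]
  = 0.5000 + 0.4238 + 0.3750
  = 1.2988 bits

H(T|S) = 1.2988 - 1.2988 = 0.0000 bits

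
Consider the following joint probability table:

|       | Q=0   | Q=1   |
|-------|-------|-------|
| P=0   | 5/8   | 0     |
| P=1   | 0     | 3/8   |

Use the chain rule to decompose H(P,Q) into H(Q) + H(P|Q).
By the chain rule: H(P,Q) = H(Q) + H(P|Q)

Marginal P(Q) (column sums):
  P(Q=0) = 5/8 + 0 = 5/8
  P(Q=1) = 0 + 3/8 = 3/8
H(Q) = -[(5/8)·log₂(5/8) + (3/8)·log₂(3/8)]
  = 0.4238 + 0.5306
  = 0.9544 bits
H(P|Q) = -Σ P(P,Q)·log₂ P(P|Q), where P(P|Q) = P(P,Q) / P(Q)
  (cells with P(P,Q) = 0 contribute 0)
  (P=0,Q=0): P(P|Q) = (5/8)/(5/8) = 1;  -(5/8)·log₂(1) = 0.0000
  (P=1,Q=1): P(P|Q) = (3/8)/(3/8) = 1;  -(3/8)·log₂(1) = 0.0000
H(P|Q) = 0.0000 + 0.0000
  = 0.0000 bits

H(P,Q) = H(Q) + H(P|Q) = 0.9544 + 0.0000 = 0.9544 bits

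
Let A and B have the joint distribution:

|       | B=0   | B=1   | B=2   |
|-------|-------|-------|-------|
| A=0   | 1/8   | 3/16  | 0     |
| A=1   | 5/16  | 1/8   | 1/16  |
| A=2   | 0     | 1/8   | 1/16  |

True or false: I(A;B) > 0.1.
Marginal P(A) (row sums):
  P(A=0) = 1/8 + 3/16 + 0 = 5/16
  P(A=1) = 5/16 + 1/8 + 1/16 = 1/2
  P(A=2) = 0 + 1/8 + 1/16 = 3/16
Marginal P(B) (column sums):
  P(B=0) = 1/8 + 5/16 + 0 = 7/16
  P(B=1) = 3/16 + 1/8 + 1/8 = 7/16
  P(B=2) = 0 + 1/16 + 1/16 = 1/8

H(A) = -[(5/16)·log₂(5/16) + (1/2)·log₂(1/2) + (3/16)·log₂(3/16)]
  = 0.5244 + 0.5000 + 0.4528
  = 1.4772 bits
H(B) = -[(7/16)·log₂(7/16) + (7/16)·log₂(7/16) + (1/8)·log₂(1/8)]
  = 0.5218 + 0.5218 + 0.3750
  = 1.4186 bits
H(A,B) = -[(1/8)·log₂(1/8) + (3/16)·log₂(3/16) + (5/16)·log₂(5/16) + (1/8)·log₂(1/8) + (1/16)·log₂(1/16) + (1/8)·log₂(1/8) + (1/16)·log₂(1/16)]
  = 0.3750 + 0.4528 + 0.5244 + 0.3750 + 0.2500 + 0.3750 + 0.2500
  = 2.6022 bits

I(A;B) = H(A) + H(B) - H(A,B)
  = 1.4772 + 1.4186 - 2.6022
  = 0.2936 bits

True. I(A;B) = 0.2936 bits, which is > 0.1 bits.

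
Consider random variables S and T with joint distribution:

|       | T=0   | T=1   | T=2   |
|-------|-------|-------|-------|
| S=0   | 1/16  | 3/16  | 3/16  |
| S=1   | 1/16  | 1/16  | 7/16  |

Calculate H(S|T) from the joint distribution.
Marginal P(T) (column sums):
  P(T=0) = 1/16 + 1/16 = 1/8
  P(T=1) = 3/16 + 1/16 = 1/4
  P(T=2) = 3/16 + 7/16 = 5/8

H(S|T) = -Σ P(S,T)·log₂ P(S|T), where P(S|T) = P(S,T) / P(T)
  (S=0,T=0): P(S|T) = (1/16)/(1/8) = 1/2;  -(1/16)·log₂(1/2) = 0.0625
  (S=0,T=1): P(S|T) = (3/16)/(1/4) = 3/4;  -(3/16)·log₂(3/4) = 0.0778
  (S=0,T=2): P(S|T) = (3/16)/(5/8) = 3/10;  -(3/16)·log₂(3/10) = 0.3257
  (S=1,T=0): P(S|T) = (1/16)/(1/8) = 1/2;  -(1/16)·log₂(1/2) = 0.0625
  (S=1,T=1): P(S|T) = (1/16)/(1/4) = 1/4;  -(1/16)·log₂(1/4) = 0.1250
  (S=1,T=2): P(S|T) = (7/16)/(5/8) = 7/10;  -(7/16)·log₂(7/10) = 0.2251
H(S|T) = 0.0625 + 0.0778 + 0.3257 + 0.0625 + 0.1250 + 0.2251
  = 0.8786 bits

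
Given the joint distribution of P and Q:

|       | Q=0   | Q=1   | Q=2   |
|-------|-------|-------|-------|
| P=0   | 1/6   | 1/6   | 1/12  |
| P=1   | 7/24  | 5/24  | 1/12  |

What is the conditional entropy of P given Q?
Marginal P(Q) (column sums):
  P(Q=0) = 1/6 + 7/24 = 11/24
  P(Q=1) = 1/6 + 5/24 = 3/8
  P(Q=2) = 1/12 + 1/12 = 1/6

H(P|Q) = -Σ P(P,Q)·log₂ P(P|Q), where P(P|Q) = P(P,Q) / P(Q)
  (P=0,Q=0): P(P|Q) = (1/6)/(11/24) = 4/11;  -(1/6)·log₂(4/11) = 0.2432
  (P=0,Q=1): P(P|Q) = (1/6)/(3/8) = 4/9;  -(1/6)·log₂(4/9) = 0.1950
  (P=0,Q=2): P(P|Q) = (1/12)/(1/6) = 1/2;  -(1/12)·log₂(1/2) = 0.0833
  (P=1,Q=0): P(P|Q) = (7/24)/(11/24) = 7/11;  -(7/24)·log₂(7/11) = 0.1902
  (P=1,Q=1): P(P|Q) = (5/24)/(3/8) = 5/9;  -(5/24)·log₂(5/9) = 0.1767
  (P=1,Q=2): P(P|Q) = (1/12)/(1/6) = 1/2;  -(1/12)·log₂(1/2) = 0.0833
H(P|Q) = 0.2432 + 0.1950 + 0.0833 + 0.1902 + 0.1767 + 0.0833
  = 0.9717 bits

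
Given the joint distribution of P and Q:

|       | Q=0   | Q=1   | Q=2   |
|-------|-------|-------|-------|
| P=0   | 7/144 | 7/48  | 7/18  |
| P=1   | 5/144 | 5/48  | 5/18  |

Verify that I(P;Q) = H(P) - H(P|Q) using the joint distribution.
Left side, from I(P;Q) = H(P) + H(Q) - H(P,Q):
Marginal P(P) (row sums):
  P(P=0) = 7/144 + 7/48 + 7/18 = 7/12
  P(P=1) = 5/144 + 5/48 + 5/18 = 5/12
Marginal P(Q) (column sums):
  P(Q=0) = 7/144 + 5/144 = 1/12
  P(Q=1) = 7/48 + 5/48 = 1/4
  P(Q=2) = 7/18 + 5/18 = 2/3

H(P) = -[(7/12)·log₂(7/12) + (5/12)·log₂(5/12)]
  = 0.4536 + 0.5263
  = 0.9799 bits
H(Q) = -[(1/12)·log₂(1/12) + (1/4)·log₂(1/4) + (2/3)·log₂(2/3)]
  = 0.2987 + 0.5000 + 0.3900
  = 1.1887 bits
H(P,Q) = -[(7/144)·log₂(7/144) + (7/48)·log₂(7/48) + (7/18)·log₂(7/18) + (5/144)·log₂(5/144) + (5/48)·log₂(5/48) + (5/18)·log₂(5/18)]
  = 0.2121 + 0.4051 + 0.5299 + 0.1683 + 0.3399 + 0.5133
  = 2.1686 bits

I(P;Q) = H(P) + H(Q) - H(P,Q)
  = 0.9799 + 1.1887 - 2.1686
  = 0.0000 bits

Right side, with H(P|Q) computed directly from the conditional probabilities:
H(P|Q) = -Σ P(P,Q)·log₂ P(P|Q), where P(P|Q) = P(P,Q) / P(Q)
  (P=0,Q=0): P(P|Q) = (7/144)/(1/12) = 7/12;  -(7/144)·log₂(7/12) = 0.0378
  (P=0,Q=1): P(P|Q) = (7/48)/(1/4) = 7/12;  -(7/48)·log₂(7/12) = 0.1134
  (P=0,Q=2): P(P|Q) = (7/18)/(2/3) = 7/12;  -(7/18)·log₂(7/12) = 0.3024
  (P=1,Q=0): P(P|Q) = (5/144)/(1/12) = 5/12;  -(5/144)·log₂(5/12) = 0.0439
  (P=1,Q=1): P(P|Q) = (5/48)/(1/4) = 5/12;  -(5/48)·log₂(5/12) = 0.1316
  (P=1,Q=2): P(P|Q) = (5/18)/(2/3) = 5/12;  -(5/18)·log₂(5/12) = 0.3508
H(P|Q) = 0.0378 + 0.1134 + 0.3024 + 0.0439 + 0.1316 + 0.3508
  = 0.9799 bits
H(P) - H(P|Q) = 0.9799 - 0.9799 = 0.0000 bits

Both sides equal 0.0000 bits, so I(P;Q) = H(P) - H(P|Q) ✓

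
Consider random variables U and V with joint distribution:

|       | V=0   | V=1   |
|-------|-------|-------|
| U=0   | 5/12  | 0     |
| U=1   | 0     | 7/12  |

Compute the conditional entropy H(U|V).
Marginal P(V) (column sums):
  P(V=0) = 5/12 + 0 = 5/12
  P(V=1) = 0 + 7/12 = 7/12

H(U|V) = -Σ P(U,V)·log₂ P(U|V), where P(U|V) = P(U,V) / P(V)
  (cells with P(U,V) = 0 contribute 0)
  (U=0,V=0): P(U|V) = (5/12)/(5/12) = 1;  -(5/12)·log₂(1) = 0.0000
  (U=1,V=1): P(U|V) = (7/12)/(7/12) = 1;  -(7/12)·log₂(1) = 0.0000
H(U|V) = 0.0000 + 0.0000
  = 0.0000 bits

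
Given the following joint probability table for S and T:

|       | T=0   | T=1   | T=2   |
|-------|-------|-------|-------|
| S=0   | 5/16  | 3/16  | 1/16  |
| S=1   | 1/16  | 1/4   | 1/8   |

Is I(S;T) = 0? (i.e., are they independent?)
Marginal P(S) (row sums):
  P(S=0) = 5/16 + 3/16 + 1/16 = 9/16
  P(S=1) = 1/16 + 1/4 + 1/8 = 7/16
Marginal P(T) (column sums):
  P(T=0) = 5/16 + 1/16 = 3/8
  P(T=1) = 3/16 + 1/4 = 7/16
  P(T=2) = 1/16 + 1/8 = 3/16

S and T are independent iff P(S=i,T=j) = P(S=i)·P(T=j) for every cell.
  P(S=0)·P(T=0) = 9/16 × 3/8 = 27/128, but P(S=0,T=0) = 5/16 ✗

No, S and T are not independent. Quantitatively, I(S;T) > 0:

H(S) = -[(9/16)·log₂(9/16) + (7/16)·log₂(7/16)]
  = 0.4669 + 0.5218
  = 0.9887 bits
H(T) = -[(3/8)·log₂(3/8) + (7/16)·log₂(7/16) + (3/16)·log₂(3/16)]
  = 0.5306 + 0.5218 + 0.4528
  = 1.5052 bits
H(S,T) = -[(5/16)·log₂(5/16) + (3/16)·log₂(3/16) + (1/16)·log₂(1/16) + (1/16)·log₂(1/16) + (1/4)·log₂(1/4) + (1/8)·log₂(1/8)]
  = 0.5244 + 0.4528 + 0.2500 + 0.2500 + 0.5000 + 0.3750
  = 2.3522 bits
I(S;T) = H(S) + H(T) - H(S,T) = 0.9887 + 1.5052 - 2.3522 = 0.1417 bits > 0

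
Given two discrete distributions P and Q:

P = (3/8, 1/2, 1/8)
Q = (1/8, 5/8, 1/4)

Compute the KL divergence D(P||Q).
D(P||Q) = Σ P(i) log₂(P(i)/Q(i))
  i=0: (3/8) × log₂((3/8)/(1/8)) = (3/8) × log₂(3) = 0.5944
  i=1: (1/2) × log₂((1/2)/(5/8)) = (1/2) × log₂(4/5) = -0.1610
  i=2: (1/8) × log₂((1/8)/(1/4)) = (1/8) × log₂(1/2) = -0.1250
D(P||Q) = 0.5944 - 0.1610 - 0.1250
  = 0.3084 bits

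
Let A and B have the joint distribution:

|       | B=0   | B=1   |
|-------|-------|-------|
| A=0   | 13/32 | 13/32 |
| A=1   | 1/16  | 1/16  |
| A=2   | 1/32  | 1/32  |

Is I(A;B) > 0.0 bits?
Marginal P(A) (row sums):
  P(A=0) = 13/32 + 13/32 = 13/16
  P(A=1) = 1/16 + 1/16 = 1/8
  P(A=2) = 1/32 + 1/32 = 1/16
Marginal P(B) (column sums):
  P(B=0) = 13/32 + 1/16 + 1/32 = 1/2
  P(B=1) = 13/32 + 1/16 + 1/32 = 1/2

H(A) = -[(13/16)·log₂(13/16) + (1/8)·log₂(1/8) + (1/16)·log₂(1/16)]
  = 0.2434 + 0.3750 + 0.2500
  = 0.8684 bits
H(B) = -[(1/2)·log₂(1/2) + (1/2)·log₂(1/2)]
  = 0.5000 + 0.5000
  = 1.0000 bits
H(A,B) = -[(13/32)·log₂(13/32) + (13/32)·log₂(13/32) + (1/16)·log₂(1/16) + (1/16)·log₂(1/16) + (1/32)·log₂(1/32) + (1/32)·log₂(1/32)]
  = 0.5279 + 0.5279 + 0.2500 + 0.2500 + 0.1563 + 0.1563
  = 1.8684 bits

I(A;B) = H(A) + H(B) - H(A,B)
  = 0.8684 + 1.0000 - 1.8684
  = 0.0000 bits

No. I(A;B) = 0.0000 bits, which is ≤ 0.0 bits.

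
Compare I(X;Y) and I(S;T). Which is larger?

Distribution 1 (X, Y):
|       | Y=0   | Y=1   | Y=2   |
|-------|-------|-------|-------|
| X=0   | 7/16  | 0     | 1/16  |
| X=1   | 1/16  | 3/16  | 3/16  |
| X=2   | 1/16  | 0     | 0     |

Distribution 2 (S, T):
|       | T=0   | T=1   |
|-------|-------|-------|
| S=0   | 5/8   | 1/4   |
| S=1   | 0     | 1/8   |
Distribution 1 (X, Y):
Marginal P(X) (row sums):
  P(X=0) = 7/16 + 0 + 1/16 = 1/2
  P(X=1) = 1/16 + 3/16 + 3/16 = 7/16
  P(X=2) = 1/16 + 0 + 0 = 1/16
Marginal P(Y) (column sums):
  P(Y=0) = 7/16 + 1/16 + 1/16 = 9/16
  P(Y=1) = 0 + 3/16 + 0 = 3/16
  P(Y=2) = 1/16 + 3/16 + 0 = 1/4

H(X) = -[(1/2)·log₂(1/2) + (7/16)·log₂(7/16) + (1/16)·log₂(1/16)]
  = 0.5000 + 0.5218 + 0.2500
  = 1.2718 bits
H(Y) = -[(9/16)·log₂(9/16) + (3/16)·log₂(3/16) + (1/4)·log₂(1/4)]
  = 0.4669 + 0.4528 + 0.5000
  = 1.4197 bits
H(X,Y) = -[(7/16)·log₂(7/16) + (1/16)·log₂(1/16) + (1/16)·log₂(1/16) + (3/16)·log₂(3/16) + (3/16)·log₂(3/16) + (1/16)·log₂(1/16)]
  = 0.5218 + 0.2500 + 0.2500 + 0.4528 + 0.4528 + 0.2500
  = 2.1774 bits

I(X;Y) = H(X) + H(Y) - H(X,Y)
  = 1.2718 + 1.4197 - 2.1774
  = 0.5141 bits

Distribution 2 (S, T):
Marginal P(S) (row sums):
  P(S=0) = 5/8 + 1/4 = 7/8
  P(S=1) = 0 + 1/8 = 1/8
Marginal P(T) (column sums):
  P(T=0) = 5/8 + 0 = 5/8
  P(T=1) = 1/4 + 1/8 = 3/8

H(S) = -[(7/8)·log₂(7/8) + (1/8)·log₂(1/8)]
  = 0.1686 + 0.3750
  = 0.5436 bits
H(T) = -[(5/8)·log₂(5/8) + (3/8)·log₂(3/8)]
  = 0.4238 + 0.5306
  = 0.9544 bits
H(S,T) = -[(5/8)·log₂(5/8) + (1/4)·log₂(1/4) + (1/8)·log₂(1/8)]
  = 0.4238 + 0.5000 + 0.3750
  = 1.2988 bits

I(S;T) = H(S) + H(T) - H(S,T)
  = 0.5436 + 0.9544 - 1.2988
  = 0.1992 bits

I(X;Y) = 0.5141 bits > I(S;T) = 0.1992 bits, so (X, Y) has the higher mutual information (stronger dependence).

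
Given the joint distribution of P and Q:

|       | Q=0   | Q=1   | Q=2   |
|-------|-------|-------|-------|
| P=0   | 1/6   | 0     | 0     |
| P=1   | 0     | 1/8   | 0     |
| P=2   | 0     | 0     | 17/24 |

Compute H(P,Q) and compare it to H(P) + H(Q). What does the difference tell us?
Marginal P(P) (row sums):
  P(P=0) = 1/6 + 0 + 0 = 1/6
  P(P=1) = 0 + 1/8 + 0 = 1/8
  P(P=2) = 0 + 0 + 17/24 = 17/24
Marginal P(Q) (column sums):
  P(Q=0) = 1/6 + 0 + 0 = 1/6
  P(Q=1) = 0 + 1/8 + 0 = 1/8
  P(Q=2) = 0 + 0 + 17/24 = 17/24

H(P,Q) = -[(1/6)·log₂(1/6) + (1/8)·log₂(1/8) + (17/24)·log₂(17/24)]
  = 0.4308 + 0.3750 + 0.3524
  = 1.1582 bits
H(P) = -[(1/6)·log₂(1/6) + (1/8)·log₂(1/8) + (17/24)·log₂(17/24)]
  = 0.4308 + 0.3750 + 0.3524
  = 1.1582 bits
H(Q) = -[(1/6)·log₂(1/6) + (1/8)·log₂(1/8) + (17/24)·log₂(17/24)]
  = 0.4308 + 0.3750 + 0.3524
  = 1.1582 bits

H(P) + H(Q) = 1.1582 + 1.1582 = 2.3164 bits
Difference: H(P) + H(Q) - H(P,Q) = 2.3164 - 1.1582 = 1.1582 bits = I(P;Q)

The difference is the mutual information; it is positive here, so P and Q are dependent (knowing one reduces uncertainty about the other by 1.1582 bits).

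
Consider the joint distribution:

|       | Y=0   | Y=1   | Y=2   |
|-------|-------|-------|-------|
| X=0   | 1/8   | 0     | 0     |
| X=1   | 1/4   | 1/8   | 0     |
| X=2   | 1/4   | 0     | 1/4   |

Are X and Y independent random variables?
Marginal P(X) (row sums):
  P(X=0) = 1/8 + 0 + 0 = 1/8
  P(X=1) = 1/4 + 1/8 + 0 = 3/8
  P(X=2) = 1/4 + 0 + 1/4 = 1/2
Marginal P(Y) (column sums):
  P(Y=0) = 1/8 + 1/4 + 1/4 = 5/8
  P(Y=1) = 0 + 1/8 + 0 = 1/8
  P(Y=2) = 0 + 0 + 1/4 = 1/4

X and Y are independent iff P(X=i,Y=j) = P(X=i)·P(Y=j) for every cell.
  P(X=0)·P(Y=0) = 1/8 × 5/8 = 5/64, but P(X=0,Y=0) = 1/8 ✗

No, X and Y are not independent. Quantitatively, I(X;Y) > 0:

H(X) = -[(1/8)·log₂(1/8) + (3/8)·log₂(3/8) + (1/2)·log₂(1/2)]
  = 0.3750 + 0.5306 + 0.5000
  = 1.4056 bits
H(Y) = -[(5/8)·log₂(5/8) + (1/8)·log₂(1/8) + (1/4)·log₂(1/4)]
  = 0.4238 + 0.3750 + 0.5000
  = 1.2988 bits
H(X,Y) = -[(1/8)·log₂(1/8) + (1/4)·log₂(1/4) + (1/8)·log₂(1/8) + (1/4)·log₂(1/4) + (1/4)·log₂(1/4)]
  = 0.3750 + 0.5000 + 0.3750 + 0.5000 + 0.5000
  = 2.2500 bits
I(X;Y) = H(X) + H(Y) - H(X,Y) = 1.4056 + 1.2988 - 2.2500 = 0.4544 bits > 0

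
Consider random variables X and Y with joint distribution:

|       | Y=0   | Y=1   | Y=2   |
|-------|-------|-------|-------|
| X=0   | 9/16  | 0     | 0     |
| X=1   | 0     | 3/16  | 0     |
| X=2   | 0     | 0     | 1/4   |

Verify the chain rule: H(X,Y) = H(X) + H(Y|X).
Left side:
H(X,Y) = -[(9/16)·log₂(9/16) + (3/16)·log₂(3/16) + (1/4)·log₂(1/4)]
  = 0.4669 + 0.4528 + 0.5000
  = 1.4197 bits

Right side:
Marginal P(X) (row sums):
  P(X=0) = 9/16 + 0 + 0 = 9/16
  P(X=1) = 0 + 3/16 + 0 = 3/16
  P(X=2) = 0 + 0 + 1/4 = 1/4
H(X) = -[(9/16)·log₂(9/16) + (3/16)·log₂(3/16) + (1/4)·log₂(1/4)]
  = 0.4669 + 0.4528 + 0.5000
  = 1.4197 bits
H(Y|X) = -Σ P(X,Y)·log₂ P(Y|X), where P(Y|X) = P(X,Y) / P(X)
  (cells with P(X,Y) = 0 contribute 0)
  (X=0,Y=0): P(Y|X) = (9/16)/(9/16) = 1;  -(9/16)·log₂(1) = 0.0000
  (X=1,Y=1): P(Y|X) = (3/16)/(3/16) = 1;  -(3/16)·log₂(1) = 0.0000
  (X=2,Y=2): P(Y|X) = (1/4)/(1/4) = 1;  -(1/4)·log₂(1) = 0.0000
H(Y|X) = 0.0000 + 0.0000 + 0.0000
  = 0.0000 bits
H(X) + H(Y|X) = 1.4197 + 0.0000 = 1.4197 bits

Both sides equal 1.4197 bits, so the chain rule holds ✓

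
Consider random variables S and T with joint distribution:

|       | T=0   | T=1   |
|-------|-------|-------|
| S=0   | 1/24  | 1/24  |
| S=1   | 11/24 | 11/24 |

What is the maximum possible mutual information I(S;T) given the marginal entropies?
The upper bound on mutual information is I(S;T) ≤ min(H(S), H(T)).

Marginal P(S) (row sums):
  P(S=0) = 1/24 + 1/24 = 1/12
  P(S=1) = 11/24 + 11/24 = 11/12
Marginal P(T) (column sums):
  P(T=0) = 1/24 + 11/24 = 1/2
  P(T=1) = 1/24 + 11/24 = 1/2

H(S) = -[(1/12)·log₂(1/12) + (11/12)·log₂(11/12)]
  = 0.2987 + 0.1151
  = 0.4138 bits
H(T) = -[(1/2)·log₂(1/2) + (1/2)·log₂(1/2)]
  = 0.5000 + 0.5000
  = 1.0000 bits

Maximum possible I(S;T) = min(0.4138, 1.0000) = 0.4138 bits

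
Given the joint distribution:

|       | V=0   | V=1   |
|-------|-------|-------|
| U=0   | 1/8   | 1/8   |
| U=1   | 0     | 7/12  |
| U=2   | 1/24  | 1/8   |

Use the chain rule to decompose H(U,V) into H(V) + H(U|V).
By the chain rule: H(U,V) = H(V) + H(U|V)

Marginal P(V) (column sums):
  P(V=0) = 1/8 + 0 + 1/24 = 1/6
  P(V=1) = 1/8 + 7/12 + 1/8 = 5/6
H(V) = -[(1/6)·log₂(1/6) + (5/6)·log₂(5/6)]
  = 0.4308 + 0.2192
  = 0.6500 bits
H(U|V) = -Σ P(U,V)·log₂ P(U|V), where P(U|V) = P(U,V) / P(V)
  (cells with P(U,V) = 0 contribute 0)
  (U=0,V=0): P(U|V) = (1/8)/(1/6) = 3/4;  -(1/8)·log₂(3/4) = 0.0519
  (U=0,V=1): P(U|V) = (1/8)/(5/6) = 3/20;  -(1/8)·log₂(3/20) = 0.3421
  (U=1,V=1): P(U|V) = (7/12)/(5/6) = 7/10;  -(7/12)·log₂(7/10) = 0.3002
  (U=2,V=0): P(U|V) = (1/24)/(1/6) = 1/4;  -(1/24)·log₂(1/4) = 0.0833
  (U=2,V=1): P(U|V) = (1/8)/(5/6) = 3/20;  -(1/8)·log₂(3/20) = 0.3421
H(U|V) = 0.0519 + 0.3421 + 0.3002 + 0.0833 + 0.3421
  = 1.1196 bits

H(U,V) = H(V) + H(U|V) = 0.6500 + 1.1196 = 1.7696 bits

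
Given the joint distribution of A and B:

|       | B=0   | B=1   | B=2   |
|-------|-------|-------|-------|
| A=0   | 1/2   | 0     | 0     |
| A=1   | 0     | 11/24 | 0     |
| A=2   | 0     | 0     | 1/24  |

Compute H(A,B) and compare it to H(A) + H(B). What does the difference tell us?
Marginal P(A) (row sums):
  P(A=0) = 1/2 + 0 + 0 = 1/2
  P(A=1) = 0 + 11/24 + 0 = 11/24
  P(A=2) = 0 + 0 + 1/24 = 1/24
Marginal P(B) (column sums):
  P(B=0) = 1/2 + 0 + 0 = 1/2
  P(B=1) = 0 + 11/24 + 0 = 11/24
  P(B=2) = 0 + 0 + 1/24 = 1/24

H(A,B) = -[(1/2)·log₂(1/2) + (11/24)·log₂(11/24) + (1/24)·log₂(1/24)]
  = 0.5000 + 0.5159 + 0.1910
  = 1.2069 bits
H(A) = -[(1/2)·log₂(1/2) + (11/24)·log₂(11/24) + (1/24)·log₂(1/24)]
  = 0.5000 + 0.5159 + 0.1910
  = 1.2069 bits
H(B) = -[(1/2)·log₂(1/2) + (11/24)·log₂(11/24) + (1/24)·log₂(1/24)]
  = 0.5000 + 0.5159 + 0.1910
  = 1.2069 bits

H(A) + H(B) = 1.2069 + 1.2069 = 2.4138 bits
Difference: H(A) + H(B) - H(A,B) = 2.4138 - 1.2069 = 1.2069 bits = I(A;B)

The difference is the mutual information; it is positive here, so A and B are dependent (knowing one reduces uncertainty about the other by 1.2069 bits).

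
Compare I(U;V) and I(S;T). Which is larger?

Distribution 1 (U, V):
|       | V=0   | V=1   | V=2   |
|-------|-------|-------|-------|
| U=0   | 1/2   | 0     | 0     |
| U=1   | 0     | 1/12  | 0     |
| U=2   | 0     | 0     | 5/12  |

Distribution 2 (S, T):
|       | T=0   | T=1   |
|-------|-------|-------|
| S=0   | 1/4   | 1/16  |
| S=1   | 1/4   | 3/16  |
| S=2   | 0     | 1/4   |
Distribution 1 (U, V):
Marginal P(U) (row sums):
  P(U=0) = 1/2 + 0 + 0 = 1/2
  P(U=1) = 0 + 1/12 + 0 = 1/12
  P(U=2) = 0 + 0 + 5/12 = 5/12
Marginal P(V) (column sums):
  P(V=0) = 1/2 + 0 + 0 = 1/2
  P(V=1) = 0 + 1/12 + 0 = 1/12
  P(V=2) = 0 + 0 + 5/12 = 5/12

H(U) = -[(1/2)·log₂(1/2) + (1/12)·log₂(1/12) + (5/12)·log₂(5/12)]
  = 0.5000 + 0.2987 + 0.5263
  = 1.3250 bits
H(V) = -[(1/2)·log₂(1/2) + (1/12)·log₂(1/12) + (5/12)·log₂(5/12)]
  = 0.5000 + 0.2987 + 0.5263
  = 1.3250 bits
H(U,V) = -[(1/2)·log₂(1/2) + (1/12)·log₂(1/12) + (5/12)·log₂(5/12)]
  = 0.5000 + 0.2987 + 0.5263
  = 1.3250 bits

I(U;V) = H(U) + H(V) - H(U,V)
  = 1.3250 + 1.3250 - 1.3250
  = 1.3250 bits

Distribution 2 (S, T):
Marginal P(S) (row sums):
  P(S=0) = 1/4 + 1/16 = 5/16
  P(S=1) = 1/4 + 3/16 = 7/16
  P(S=2) = 0 + 1/4 = 1/4
Marginal P(T) (column sums):
  P(T=0) = 1/4 + 1/4 + 0 = 1/2
  P(T=1) = 1/16 + 3/16 + 1/4 = 1/2

H(S) = -[(5/16)·log₂(5/16) + (7/16)·log₂(7/16) + (1/4)·log₂(1/4)]
  = 0.5244 + 0.5218 + 0.5000
  = 1.5462 bits
H(T) = -[(1/2)·log₂(1/2) + (1/2)·log₂(1/2)]
  = 0.5000 + 0.5000
  = 1.0000 bits
H(S,T) = -[(1/4)·log₂(1/4) + (1/16)·log₂(1/16) + (1/4)·log₂(1/4) + (3/16)·log₂(3/16) + (1/4)·log₂(1/4)]
  = 0.5000 + 0.2500 + 0.5000 + 0.4528 + 0.5000
  = 2.2028 bits

I(S;T) = H(S) + H(T) - H(S,T)
  = 1.5462 + 1.0000 - 2.2028
  = 0.3434 bits

I(U;V) = 1.3250 bits > I(S;T) = 0.3434 bits, so (U, V) has the higher mutual information (stronger dependence).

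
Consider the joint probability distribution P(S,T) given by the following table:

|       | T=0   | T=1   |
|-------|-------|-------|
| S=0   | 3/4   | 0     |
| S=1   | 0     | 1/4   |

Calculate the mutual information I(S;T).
Marginal P(S) (row sums):
  P(S=0) = 3/4 + 0 = 3/4
  P(S=1) = 0 + 1/4 = 1/4
Marginal P(T) (column sums):
  P(T=0) = 3/4 + 0 = 3/4
  P(T=1) = 0 + 1/4 = 1/4

H(S) = -[(3/4)·log₂(3/4) + (1/4)·log₂(1/4)]
  = 0.3113 + 0.5000
  = 0.8113 bits
H(T) = -[(3/4)·log₂(3/4) + (1/4)·log₂(1/4)]
  = 0.3113 + 0.5000
  = 0.8113 bits
H(S,T) = -[(3/4)·log₂(3/4) + (1/4)·log₂(1/4)]
  = 0.3113 + 0.5000
  = 0.8113 bits

I(S;T) = H(S) + H(T) - H(S,T)
  = 0.8113 + 0.8113 - 0.8113
  = 0.8113 bits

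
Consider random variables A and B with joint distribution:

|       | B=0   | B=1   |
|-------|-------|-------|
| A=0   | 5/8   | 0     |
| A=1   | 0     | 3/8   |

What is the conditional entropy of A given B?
Marginal P(B) (column sums):
  P(B=0) = 5/8 + 0 = 5/8
  P(B=1) = 0 + 3/8 = 3/8

H(A|B) = -Σ P(A,B)·log₂ P(A|B), where P(A|B) = P(A,B) / P(B)
  (cells with P(A,B) = 0 contribute 0)
  (A=0,B=0): P(A|B) = (5/8)/(5/8) = 1;  -(5/8)·log₂(1) = 0.0000
  (A=1,B=1): P(A|B) = (3/8)/(3/8) = 1;  -(3/8)·log₂(1) = 0.0000
H(A|B) = 0.0000 + 0.0000
  = 0.0000 bits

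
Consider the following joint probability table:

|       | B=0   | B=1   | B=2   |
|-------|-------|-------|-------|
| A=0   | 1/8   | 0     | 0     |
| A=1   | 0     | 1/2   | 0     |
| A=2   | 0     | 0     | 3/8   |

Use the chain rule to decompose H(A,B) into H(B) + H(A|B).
By the chain rule: H(A,B) = H(B) + H(A|B)

Marginal P(B) (column sums):
  P(B=0) = 1/8 + 0 + 0 = 1/8
  P(B=1) = 0 + 1/2 + 0 = 1/2
  P(B=2) = 0 + 0 + 3/8 = 3/8
H(B) = -[(1/8)·log₂(1/8) + (1/2)·log₂(1/2) + (3/8)·log₂(3/8)]
  = 0.3750 + 0.5000 + 0.5306
  = 1.4056 bits
H(A|B) = -Σ P(A,B)·log₂ P(A|B), where P(A|B) = P(A,B) / P(B)
  (cells with P(A,B) = 0 contribute 0)
  (A=0,B=0): P(A|B) = (1/8)/(1/8) = 1;  -(1/8)·log₂(1) = 0.0000
  (A=1,B=1): P(A|B) = (1/2)/(1/2) = 1;  -(1/2)·log₂(1) = 0.0000
  (A=2,B=2): P(A|B) = (3/8)/(3/8) = 1;  -(3/8)·log₂(1) = 0.0000
H(A|B) = 0.0000 + 0.0000 + 0.0000
  = 0.0000 bits

H(A,B) = H(B) + H(A|B) = 1.4056 + 0.0000 = 1.4056 bits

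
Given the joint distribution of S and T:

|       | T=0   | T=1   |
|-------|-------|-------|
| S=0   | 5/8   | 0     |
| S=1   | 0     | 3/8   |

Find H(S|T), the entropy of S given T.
Marginal P(T) (column sums):
  P(T=0) = 5/8 + 0 = 5/8
  P(T=1) = 0 + 3/8 = 3/8

H(S|T) = -Σ P(S,T)·log₂ P(S|T), where P(S|T) = P(S,T) / P(T)
  (cells with P(S,T) = 0 contribute 0)
  (S=0,T=0): P(S|T) = (5/8)/(5/8) = 1;  -(5/8)·log₂(1) = 0.0000
  (S=1,T=1): P(S|T) = (3/8)/(3/8) = 1;  -(3/8)·log₂(1) = 0.0000
H(S|T) = 0.0000 + 0.0000
  = 0.0000 bits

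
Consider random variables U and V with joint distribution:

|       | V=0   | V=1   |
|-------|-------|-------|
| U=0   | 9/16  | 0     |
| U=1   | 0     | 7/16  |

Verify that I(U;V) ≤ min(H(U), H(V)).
Marginal P(U) (row sums):
  P(U=0) = 9/16 + 0 = 9/16
  P(U=1) = 0 + 7/16 = 7/16
Marginal P(V) (column sums):
  P(V=0) = 9/16 + 0 = 9/16
  P(V=1) = 0 + 7/16 = 7/16

H(U) = -[(9/16)·log₂(9/16) + (7/16)·log₂(7/16)]
  = 0.4669 + 0.5218
  = 0.9887 bits
H(V) = -[(9/16)·log₂(9/16) + (7/16)·log₂(7/16)]
  = 0.4669 + 0.5218
  = 0.9887 bits
H(U,V) = -[(9/16)·log₂(9/16) + (7/16)·log₂(7/16)]
  = 0.4669 + 0.5218
  = 0.9887 bits

I(U;V) = H(U) + H(V) - H(U,V)
  = 0.9887 + 0.9887 - 0.9887
  = 0.9887 bits

min(H(U), H(V)) = min(0.9887, 0.9887) = 0.9887 bits
Since 0.9887 ≤ 0.9887, the bound is satisfied ✓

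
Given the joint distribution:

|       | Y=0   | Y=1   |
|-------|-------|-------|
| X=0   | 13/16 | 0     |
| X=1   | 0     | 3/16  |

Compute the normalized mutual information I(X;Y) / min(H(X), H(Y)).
Marginal P(X) (row sums):
  P(X=0) = 13/16 + 0 = 13/16
  P(X=1) = 0 + 3/16 = 3/16
Marginal P(Y) (column sums):
  P(Y=0) = 13/16 + 0 = 13/16
  P(Y=1) = 0 + 3/16 = 3/16

H(X) = -[(13/16)·log₂(13/16) + (3/16)·log₂(3/16)]
  = 0.2434 + 0.4528
  = 0.6962 bits
H(Y) = -[(13/16)·log₂(13/16) + (3/16)·log₂(3/16)]
  = 0.2434 + 0.4528
  = 0.6962 bits
H(X,Y) = -[(13/16)·log₂(13/16) + (3/16)·log₂(3/16)]
  = 0.2434 + 0.4528
  = 0.6962 bits

I(X;Y) = H(X) + H(Y) - H(X,Y)
  = 0.6962 + 0.6962 - 0.6962
  = 0.6962 bits

min(H(X), H(Y)) = min(0.6962, 0.6962) = 0.6962 bits
Normalized MI = 0.6962 / 0.6962 = 1.0000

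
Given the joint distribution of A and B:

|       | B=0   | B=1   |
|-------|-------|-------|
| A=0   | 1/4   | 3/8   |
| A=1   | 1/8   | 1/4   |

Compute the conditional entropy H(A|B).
Marginal P(B) (column sums):
  P(B=0) = 1/4 + 1/8 = 3/8
  P(B=1) = 3/8 + 1/4 = 5/8

H(A|B) = -Σ P(A,B)·log₂ P(A|B), where P(A|B) = P(A,B) / P(B)
  (A=0,B=0): P(A|B) = (1/4)/(3/8) = 2/3;  -(1/4)·log₂(2/3) = 0.1462
  (A=0,B=1): P(A|B) = (3/8)/(5/8) = 3/5;  -(3/8)·log₂(3/5) = 0.2764
  (A=1,B=0): P(A|B) = (1/8)/(3/8) = 1/3;  -(1/8)·log₂(1/3) = 0.1981
  (A=1,B=1): P(A|B) = (1/4)/(5/8) = 2/5;  -(1/4)·log₂(2/5) = 0.3305
H(A|B) = 0.1462 + 0.2764 + 0.1981 + 0.3305
  = 0.9512 bits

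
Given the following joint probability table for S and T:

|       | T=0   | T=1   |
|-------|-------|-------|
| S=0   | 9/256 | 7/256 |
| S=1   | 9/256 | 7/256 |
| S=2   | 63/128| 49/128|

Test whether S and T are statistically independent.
Marginal P(S) (row sums):
  P(S=0) = 9/256 + 7/256 = 1/16
  P(S=1) = 9/256 + 7/256 = 1/16
  P(S=2) = 63/128 + 49/128 = 7/8
Marginal P(T) (column sums):
  P(T=0) = 9/256 + 9/256 + 63/128 = 9/16
  P(T=1) = 7/256 + 7/256 + 49/128 = 7/16

S and T are independent iff P(S=i,T=j) = P(S=i)·P(T=j) for every cell.
  P(S=0)·P(T=0) = 1/16 × 9/16 = 9/256 = P(S=0,T=0) ✓
  P(S=0)·P(T=1) = 1/16 × 7/16 = 7/256 = P(S=0,T=1) ✓
  P(S=1)·P(T=0) = 1/16 × 9/16 = 9/256 = P(S=1,T=0) ✓
  P(S=1)·P(T=1) = 1/16 × 7/16 = 7/256 = P(S=1,T=1) ✓
  P(S=2)·P(T=0) = 7/8 × 9/16 = 63/128 = P(S=2,T=0) ✓
  P(S=2)·P(T=1) = 7/8 × 7/16 = 49/128 = P(S=2,T=1) ✓

Yes, S and T are independent: every cell factors, so I(S;T) = 0 bits.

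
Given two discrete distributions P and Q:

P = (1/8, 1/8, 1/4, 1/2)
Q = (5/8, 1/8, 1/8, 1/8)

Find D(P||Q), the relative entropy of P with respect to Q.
D(P||Q) = Σ P(i) log₂(P(i)/Q(i))
  i=0: (1/8) × log₂((1/8)/(5/8)) = (1/8) × log₂(1/5) = -0.2902
  i=1: (1/8) × log₂((1/8)/(1/8)) = (1/8) × log₂(1) = 0.0000
  i=2: (1/4) × log₂((1/4)/(1/8)) = (1/4) × log₂(2) = 0.2500
  i=3: (1/2) × log₂((1/2)/(1/8)) = (1/2) × log₂(4) = 1.0000
D(P||Q) = -0.2902 + 0.0000 + 0.2500 + 1.0000
  = 0.9598 bits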